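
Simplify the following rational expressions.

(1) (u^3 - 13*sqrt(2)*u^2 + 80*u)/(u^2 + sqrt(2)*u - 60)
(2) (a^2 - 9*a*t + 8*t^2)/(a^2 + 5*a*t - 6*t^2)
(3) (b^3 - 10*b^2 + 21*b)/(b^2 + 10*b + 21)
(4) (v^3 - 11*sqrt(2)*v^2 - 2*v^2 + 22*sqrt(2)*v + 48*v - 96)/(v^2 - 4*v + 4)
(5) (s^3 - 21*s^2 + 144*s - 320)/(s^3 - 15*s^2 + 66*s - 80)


(1) = (u^2 - 8*sqrt(2)*u)/(u + 6*sqrt(2))
(2) = (a - 8*t)/(a + 6*t)
(3) = (b^3 - 10*b^2 + 21*b)/(b^2 + 10*b + 21)
(4) = (v^2 - 11*sqrt(2)*v + 48)/(v - 2)
(5) = (s - 8)/(s - 2)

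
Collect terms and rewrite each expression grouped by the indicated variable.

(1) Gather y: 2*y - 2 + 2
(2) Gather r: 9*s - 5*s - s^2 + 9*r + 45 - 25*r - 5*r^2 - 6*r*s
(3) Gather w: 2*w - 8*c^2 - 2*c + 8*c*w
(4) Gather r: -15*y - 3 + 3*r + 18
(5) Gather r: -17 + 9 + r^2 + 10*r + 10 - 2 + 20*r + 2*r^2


(1) = 2*y
(2) = -5*r^2 + r*(-6*s - 16) - s^2 + 4*s + 45
(3) = -8*c^2 - 2*c + w*(8*c + 2)
(4) = 3*r - 15*y + 15
(5) = 3*r^2 + 30*r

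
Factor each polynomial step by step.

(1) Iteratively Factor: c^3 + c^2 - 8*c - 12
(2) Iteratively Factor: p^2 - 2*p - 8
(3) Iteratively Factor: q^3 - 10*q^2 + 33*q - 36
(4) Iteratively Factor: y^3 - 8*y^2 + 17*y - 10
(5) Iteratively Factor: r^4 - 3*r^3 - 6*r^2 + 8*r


(1) = (c + 2)*(c^2 - c - 6) = (c - 3)*(c + 2)*(c + 2)
(2) = (p - 4)*(p + 2)
(3) = (q - 3)*(q^2 - 7*q + 12) = (q - 4)*(q - 3)*(q - 3)
(4) = (y - 1)*(y^2 - 7*y + 10) = (y - 5)*(y - 1)*(y - 2)
(5) = (r)*(r^3 - 3*r^2 - 6*r + 8) = r*(r - 4)*(r^2 + r - 2) = r*(r - 4)*(r + 2)*(r - 1)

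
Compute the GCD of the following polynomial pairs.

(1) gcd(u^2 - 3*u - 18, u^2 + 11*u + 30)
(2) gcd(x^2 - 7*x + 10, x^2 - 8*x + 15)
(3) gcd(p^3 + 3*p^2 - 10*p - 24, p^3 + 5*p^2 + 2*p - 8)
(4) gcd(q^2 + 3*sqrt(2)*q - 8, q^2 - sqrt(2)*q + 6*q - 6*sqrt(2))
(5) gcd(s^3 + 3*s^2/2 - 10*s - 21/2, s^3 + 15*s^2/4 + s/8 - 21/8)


(1) = gcd((u - 6)*(u + 3), (u + 5)*(u + 6)) = 1
(2) = x - 5
(3) = p^2 + 6*p + 8
(4) = q - sqrt(2)
(5) = gcd((s - 3)*(s + 1)*(s + 7/2), (s - 3/4)*(s + 1)*(s + 7/2)) = s^2 + 9*s/2 + 7/2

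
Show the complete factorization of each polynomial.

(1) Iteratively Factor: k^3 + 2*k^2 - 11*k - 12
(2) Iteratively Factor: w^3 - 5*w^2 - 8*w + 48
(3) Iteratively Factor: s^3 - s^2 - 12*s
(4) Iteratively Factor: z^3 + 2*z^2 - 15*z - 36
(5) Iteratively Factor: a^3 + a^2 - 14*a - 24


(1) = (k + 1)*(k^2 + k - 12) = (k + 1)*(k + 4)*(k - 3)
(2) = (w - 4)*(w^2 - w - 12) = (w - 4)*(w + 3)*(w - 4)
(3) = (s - 4)*(s^2 + 3*s) = (s - 4)*(s + 3)*(s)
(4) = (z - 4)*(z^2 + 6*z + 9) = (z - 4)*(z + 3)*(z + 3)
(5) = (a - 4)*(a^2 + 5*a + 6) = (a - 4)*(a + 3)*(a + 2)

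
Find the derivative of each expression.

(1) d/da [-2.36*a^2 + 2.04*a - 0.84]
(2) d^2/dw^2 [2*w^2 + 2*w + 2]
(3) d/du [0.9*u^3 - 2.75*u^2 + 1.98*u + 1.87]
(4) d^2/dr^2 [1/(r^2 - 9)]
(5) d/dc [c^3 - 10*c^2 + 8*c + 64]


(1) = 2.04 - 4.72*a
(2) = 4
(3) = 2.7*u^2 - 5.5*u + 1.98
(4) = 6*(r^2 + 3)/(r^2 - 9)^3
(5) = 3*c^2 - 20*c + 8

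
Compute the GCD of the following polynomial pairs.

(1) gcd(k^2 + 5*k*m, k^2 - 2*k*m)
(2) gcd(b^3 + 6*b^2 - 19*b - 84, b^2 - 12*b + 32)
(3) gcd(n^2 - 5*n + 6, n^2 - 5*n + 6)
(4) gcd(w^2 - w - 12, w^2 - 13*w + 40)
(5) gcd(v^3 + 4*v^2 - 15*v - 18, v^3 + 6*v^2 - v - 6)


(1) = k
(2) = b - 4
(3) = n^2 - 5*n + 6
(4) = gcd((w - 4)*(w + 3), (w - 8)*(w - 5)) = 1
(5) = gcd((v - 3)*(v + 1)*(v + 6), (v - 1)*(v + 1)*(v + 6)) = v^2 + 7*v + 6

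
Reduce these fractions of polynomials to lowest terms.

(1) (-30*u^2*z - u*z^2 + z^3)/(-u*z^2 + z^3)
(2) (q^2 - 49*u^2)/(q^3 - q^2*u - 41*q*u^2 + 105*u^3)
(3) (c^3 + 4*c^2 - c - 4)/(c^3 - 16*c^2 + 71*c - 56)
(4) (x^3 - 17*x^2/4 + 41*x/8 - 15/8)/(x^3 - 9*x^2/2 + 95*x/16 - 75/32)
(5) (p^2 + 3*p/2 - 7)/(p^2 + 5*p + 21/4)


(1) = (-30*u^2 - u*z + z^2)/(-u*z + z^2)
(2) = (q - 7*u)/(q^2 - 8*q*u + 15*u^2)
(3) = (c^2 + 5*c + 4)/(c^2 - 15*c + 56)
(4) = (4*x - 4)/(4*x - 5)
(5) = (2*p - 4)/(2*p + 3)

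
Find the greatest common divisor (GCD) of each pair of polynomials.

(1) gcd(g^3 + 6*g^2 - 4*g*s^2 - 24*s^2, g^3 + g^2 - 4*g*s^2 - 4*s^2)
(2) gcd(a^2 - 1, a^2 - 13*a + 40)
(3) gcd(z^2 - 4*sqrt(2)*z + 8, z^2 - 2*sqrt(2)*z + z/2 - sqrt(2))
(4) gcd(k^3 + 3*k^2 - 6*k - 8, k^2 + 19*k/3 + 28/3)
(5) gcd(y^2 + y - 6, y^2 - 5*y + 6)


(1) = -g^2 + 4*s^2
(2) = gcd((a - 1)*(a + 1), (a - 8)*(a - 5)) = 1
(3) = gcd((z - 2*sqrt(2))^2, (z + 1/2)*(z - 2*sqrt(2))) = z - 2*sqrt(2)
(4) = k + 4
(5) = y - 2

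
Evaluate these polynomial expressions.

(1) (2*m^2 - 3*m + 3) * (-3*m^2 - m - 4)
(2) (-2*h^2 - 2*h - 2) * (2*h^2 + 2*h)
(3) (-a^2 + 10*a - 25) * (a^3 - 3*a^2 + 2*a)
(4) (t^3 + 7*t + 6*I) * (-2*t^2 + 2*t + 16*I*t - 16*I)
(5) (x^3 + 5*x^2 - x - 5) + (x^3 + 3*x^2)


(1) = -6*m^4 + 7*m^3 - 14*m^2 + 9*m - 12
(2) = -4*h^4 - 8*h^3 - 8*h^2 - 4*h
(3) = -a^5 + 13*a^4 - 57*a^3 + 95*a^2 - 50*a
(4) = -2*t^5 + 2*t^4 + 16*I*t^4 - 14*t^3 - 16*I*t^3 + 14*t^2 + 100*I*t^2 - 96*t - 100*I*t + 96
(5) = 2*x^3 + 8*x^2 - x - 5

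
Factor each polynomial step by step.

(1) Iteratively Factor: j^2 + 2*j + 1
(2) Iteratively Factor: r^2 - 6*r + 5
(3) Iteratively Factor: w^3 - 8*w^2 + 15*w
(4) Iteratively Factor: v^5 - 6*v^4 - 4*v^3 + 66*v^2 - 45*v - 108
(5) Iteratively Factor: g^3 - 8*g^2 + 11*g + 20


(1) = (j + 1)*(j + 1)
(2) = (r - 1)*(r - 5)
(3) = (w - 3)*(w^2 - 5*w) = (w - 5)*(w - 3)*(w)
(4) = (v + 1)*(v^4 - 7*v^3 + 3*v^2 + 63*v - 108) = (v - 3)*(v + 1)*(v^3 - 4*v^2 - 9*v + 36) = (v - 3)^2*(v + 1)*(v^2 - v - 12) = (v - 4)*(v - 3)^2*(v + 1)*(v + 3)
(5) = (g - 4)*(g^2 - 4*g - 5) = (g - 5)*(g - 4)*(g + 1)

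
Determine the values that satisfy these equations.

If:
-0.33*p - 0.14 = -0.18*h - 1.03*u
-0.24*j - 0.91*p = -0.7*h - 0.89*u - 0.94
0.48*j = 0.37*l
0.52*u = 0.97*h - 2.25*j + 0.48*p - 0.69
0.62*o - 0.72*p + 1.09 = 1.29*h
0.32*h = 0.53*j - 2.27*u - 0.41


Then:
h = -20.00
j = -11.35
l = -14.73
o = -56.59
p = -11.37
u = -0.01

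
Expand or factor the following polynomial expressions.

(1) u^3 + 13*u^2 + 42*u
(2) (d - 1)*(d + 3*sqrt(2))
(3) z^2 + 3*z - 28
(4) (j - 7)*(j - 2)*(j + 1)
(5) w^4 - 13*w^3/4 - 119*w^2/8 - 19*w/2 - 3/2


(1) = u*(u + 6)*(u + 7)
(2) = d^2 - d + 3*sqrt(2)*d - 3*sqrt(2)
(3) = (z - 4)*(z + 7)
(4) = j^3 - 8*j^2 + 5*j + 14
(5) = (w - 6)*(w + 1/4)*(w + 1/2)*(w + 2)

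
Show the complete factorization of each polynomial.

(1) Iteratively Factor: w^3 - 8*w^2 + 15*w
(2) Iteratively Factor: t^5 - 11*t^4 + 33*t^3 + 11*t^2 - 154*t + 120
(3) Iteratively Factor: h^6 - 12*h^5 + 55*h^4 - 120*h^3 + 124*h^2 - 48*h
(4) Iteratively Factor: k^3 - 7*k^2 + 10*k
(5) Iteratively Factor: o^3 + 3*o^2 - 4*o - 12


(1) = (w - 3)*(w^2 - 5*w) = (w - 5)*(w - 3)*(w)
(2) = (t - 3)*(t^4 - 8*t^3 + 9*t^2 + 38*t - 40) = (t - 3)*(t - 1)*(t^3 - 7*t^2 + 2*t + 40) = (t - 3)*(t - 1)*(t + 2)*(t^2 - 9*t + 20) = (t - 4)*(t - 3)*(t - 1)*(t + 2)*(t - 5)
(3) = (h - 4)*(h^5 - 8*h^4 + 23*h^3 - 28*h^2 + 12*h) = (h - 4)*(h - 3)*(h^4 - 5*h^3 + 8*h^2 - 4*h) = h*(h - 4)*(h - 3)*(h^3 - 5*h^2 + 8*h - 4) = h*(h - 4)*(h - 3)*(h - 2)*(h^2 - 3*h + 2) = h*(h - 4)*(h - 3)*(h - 2)*(h - 1)*(h - 2)
(4) = (k - 2)*(k^2 - 5*k) = k*(k - 2)*(k - 5)
(5) = (o - 2)*(o^2 + 5*o + 6) = (o - 2)*(o + 2)*(o + 3)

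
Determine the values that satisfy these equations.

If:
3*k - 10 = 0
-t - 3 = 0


Then:
k = 10/3
t = -3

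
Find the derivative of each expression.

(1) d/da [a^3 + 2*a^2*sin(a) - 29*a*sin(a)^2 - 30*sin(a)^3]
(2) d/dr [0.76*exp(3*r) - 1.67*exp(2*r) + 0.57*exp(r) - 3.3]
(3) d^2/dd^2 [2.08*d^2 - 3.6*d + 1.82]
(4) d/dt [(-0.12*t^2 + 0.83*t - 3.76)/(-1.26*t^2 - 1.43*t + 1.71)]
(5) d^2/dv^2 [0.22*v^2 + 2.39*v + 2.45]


(1) = 2*a^2*cos(a) + 3*a^2 + 4*a*sin(a) - 29*a*sin(2*a) - 90*sin(a)^2*cos(a) - 29*sin(a)^2
(2) = (2.28*exp(2*r) - 3.34*exp(r) + 0.57)*exp(r)
(3) = 4.16000000000000
(4) = (1.2174*t^2 - 9.8856*t - 3.9575)/(1.5876*t^4 + 3.6036*t^3 - 2.2643*t^2 - 4.8906*t + 2.9241)
(5) = 0.440000000000000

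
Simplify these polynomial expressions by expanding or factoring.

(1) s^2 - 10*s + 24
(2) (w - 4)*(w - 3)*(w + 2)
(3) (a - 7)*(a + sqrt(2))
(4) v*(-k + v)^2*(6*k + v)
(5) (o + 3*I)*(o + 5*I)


(1) = (s - 6)*(s - 4)
(2) = w^3 - 5*w^2 - 2*w + 24
(3) = a^2 - 7*a + sqrt(2)*a - 7*sqrt(2)
(4) = 6*k^3*v - 11*k^2*v^2 + 4*k*v^3 + v^4
(5) = o^2 + 8*I*o - 15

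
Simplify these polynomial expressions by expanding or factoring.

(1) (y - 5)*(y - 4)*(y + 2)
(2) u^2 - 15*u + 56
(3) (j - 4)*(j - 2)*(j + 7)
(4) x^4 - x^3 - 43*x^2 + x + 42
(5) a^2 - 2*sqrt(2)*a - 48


(1) = y^3 - 7*y^2 + 2*y + 40
(2) = (u - 8)*(u - 7)
(3) = j^3 + j^2 - 34*j + 56
(4) = (x - 7)*(x - 1)*(x + 1)*(x + 6)
(5) = (a - 6*sqrt(2))*(a + 4*sqrt(2))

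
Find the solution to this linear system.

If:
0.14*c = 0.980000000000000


Then:
c = 7.00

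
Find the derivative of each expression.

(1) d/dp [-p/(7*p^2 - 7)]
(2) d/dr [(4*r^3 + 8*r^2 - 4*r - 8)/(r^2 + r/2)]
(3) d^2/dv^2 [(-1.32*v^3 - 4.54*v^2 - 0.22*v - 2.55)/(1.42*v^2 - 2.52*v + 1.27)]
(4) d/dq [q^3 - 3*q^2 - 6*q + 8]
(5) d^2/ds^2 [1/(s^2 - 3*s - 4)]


(1) = (p^2 + 1)/(7*(p^2 - 1)^2)
(2) = 16*(r^4 + r^3 + 2*r^2 + 4*r + 1)/(r^2*(4*r^2 + 4*r + 1))
(3) = (-45.383168*v^3 + 43.620864*v^2 + 44.35584*v - 39.243008)/(2.863288*v^6 - 15.243984*v^5 + 34.735188*v^4 - 43.270416*v^3 + 31.065978*v^2 - 12.193524*v + 2.048383)
(4) = 3*q^2 - 6*q - 6
(5) = 2*(s^2 - 3*s - (2*s - 3)^2 - 4)/(-s^2 + 3*s + 4)^3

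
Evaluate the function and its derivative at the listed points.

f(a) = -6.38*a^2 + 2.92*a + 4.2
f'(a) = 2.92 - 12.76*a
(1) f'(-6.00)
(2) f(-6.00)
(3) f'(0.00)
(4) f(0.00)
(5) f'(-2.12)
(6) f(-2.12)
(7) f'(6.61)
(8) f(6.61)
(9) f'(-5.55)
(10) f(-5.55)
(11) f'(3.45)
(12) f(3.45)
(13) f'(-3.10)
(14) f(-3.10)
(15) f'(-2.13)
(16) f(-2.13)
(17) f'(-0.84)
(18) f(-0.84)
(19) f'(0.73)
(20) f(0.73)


(1) = 79.48
(2) = -243.00
(3) = 2.92
(4) = 4.20
(5) = 29.97
(6) = -30.66
(7) = -81.42
(8) = -255.25
(9) = 73.74
(10) = -208.53
(11) = -41.10
(12) = -61.66
(13) = 42.48
(14) = -66.16
(15) = 30.10
(16) = -30.97
(17) = 13.64
(18) = -2.75
(19) = -6.39
(20) = 2.93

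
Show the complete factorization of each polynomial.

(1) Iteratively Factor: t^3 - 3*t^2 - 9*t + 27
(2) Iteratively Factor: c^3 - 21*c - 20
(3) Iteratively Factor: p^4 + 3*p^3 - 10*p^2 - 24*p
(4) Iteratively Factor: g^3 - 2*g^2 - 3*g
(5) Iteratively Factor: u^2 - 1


(1) = (t - 3)*(t^2 - 9) = (t - 3)^2*(t + 3)
(2) = (c + 1)*(c^2 - c - 20) = (c + 1)*(c + 4)*(c - 5)
(3) = (p - 3)*(p^3 + 6*p^2 + 8*p) = p*(p - 3)*(p^2 + 6*p + 8) = p*(p - 3)*(p + 4)*(p + 2)
(4) = (g)*(g^2 - 2*g - 3) = g*(g - 3)*(g + 1)
(5) = (u - 1)*(u + 1)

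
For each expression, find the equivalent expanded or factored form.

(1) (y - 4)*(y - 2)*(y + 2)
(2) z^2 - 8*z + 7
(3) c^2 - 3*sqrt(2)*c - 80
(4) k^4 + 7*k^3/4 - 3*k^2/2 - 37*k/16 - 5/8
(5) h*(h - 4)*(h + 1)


(1) = y^3 - 4*y^2 - 4*y + 16
(2) = (z - 7)*(z - 1)
(3) = (c - 8*sqrt(2))*(c + 5*sqrt(2))
(4) = (k - 5/4)*(k + 1/2)^2*(k + 2)
(5) = h^3 - 3*h^2 - 4*h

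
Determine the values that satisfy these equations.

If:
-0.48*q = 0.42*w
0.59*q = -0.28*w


Then:
q = 0.00
w = 0.00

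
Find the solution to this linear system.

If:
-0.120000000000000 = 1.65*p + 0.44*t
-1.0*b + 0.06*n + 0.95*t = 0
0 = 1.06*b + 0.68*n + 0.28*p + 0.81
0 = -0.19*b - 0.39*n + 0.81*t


Then:
b = -0.39
n = -0.59
p = 0.03
t = -0.38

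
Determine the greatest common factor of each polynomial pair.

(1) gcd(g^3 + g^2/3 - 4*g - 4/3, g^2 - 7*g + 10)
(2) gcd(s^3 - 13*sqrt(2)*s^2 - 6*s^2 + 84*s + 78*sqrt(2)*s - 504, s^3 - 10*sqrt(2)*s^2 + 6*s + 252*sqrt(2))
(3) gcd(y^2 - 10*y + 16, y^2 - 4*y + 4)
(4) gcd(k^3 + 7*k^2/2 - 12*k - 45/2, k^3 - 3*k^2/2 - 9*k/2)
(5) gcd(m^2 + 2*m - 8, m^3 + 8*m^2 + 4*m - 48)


(1) = gcd((g - 2)*(g + 1/3)*(g + 2), (g - 5)*(g - 2)) = g - 2
(2) = gcd((s - 6)*(s - 7*sqrt(2))*(s - 6*sqrt(2)), (s - 7*sqrt(2))*(s - 6*sqrt(2))*(s + 3*sqrt(2))) = s^2 - 13*sqrt(2)*s + 84
(3) = y - 2
(4) = gcd((k - 3)*(k + 3/2)*(k + 5), k*(k - 3)*(k + 3/2)) = k^2 - 3*k/2 - 9/2
(5) = m^2 + 2*m - 8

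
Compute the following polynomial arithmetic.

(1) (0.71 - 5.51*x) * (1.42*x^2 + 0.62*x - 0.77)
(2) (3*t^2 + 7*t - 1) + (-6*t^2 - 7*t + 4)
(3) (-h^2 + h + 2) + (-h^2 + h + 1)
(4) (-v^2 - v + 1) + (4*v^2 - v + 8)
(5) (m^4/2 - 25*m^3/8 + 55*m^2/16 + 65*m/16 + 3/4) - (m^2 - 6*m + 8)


(1) = -7.8242*x^3 - 2.408*x^2 + 4.6829*x - 0.5467
(2) = 3 - 3*t^2
(3) = -2*h^2 + 2*h + 3
(4) = 3*v^2 - 2*v + 9
(5) = m^4/2 - 25*m^3/8 + 39*m^2/16 + 161*m/16 - 29/4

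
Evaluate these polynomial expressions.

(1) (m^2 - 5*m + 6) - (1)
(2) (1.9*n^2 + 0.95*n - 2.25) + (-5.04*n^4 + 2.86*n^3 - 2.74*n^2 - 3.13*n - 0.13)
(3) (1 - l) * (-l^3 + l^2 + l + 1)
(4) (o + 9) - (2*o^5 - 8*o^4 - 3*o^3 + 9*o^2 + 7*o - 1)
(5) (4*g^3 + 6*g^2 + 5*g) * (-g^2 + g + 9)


(1) = m^2 - 5*m + 5
(2) = -5.04*n^4 + 2.86*n^3 - 0.84*n^2 - 2.18*n - 2.38
(3) = l^4 - 2*l^3 + 1
(4) = -2*o^5 + 8*o^4 + 3*o^3 - 9*o^2 - 6*o + 10
(5) = -4*g^5 - 2*g^4 + 37*g^3 + 59*g^2 + 45*g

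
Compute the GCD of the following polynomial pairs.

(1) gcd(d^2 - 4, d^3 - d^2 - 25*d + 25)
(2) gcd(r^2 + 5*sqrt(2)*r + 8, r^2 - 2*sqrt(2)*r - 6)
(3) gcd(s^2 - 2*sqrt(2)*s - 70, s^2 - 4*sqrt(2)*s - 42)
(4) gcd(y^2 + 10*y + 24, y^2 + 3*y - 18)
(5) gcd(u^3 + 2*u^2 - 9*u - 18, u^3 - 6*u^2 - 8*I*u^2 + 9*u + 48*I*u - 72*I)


(1) = gcd((d - 2)*(d + 2), (d - 5)*(d - 1)*(d + 5)) = 1
(2) = gcd((r + sqrt(2))*(r + 4*sqrt(2)), (r - 3*sqrt(2))*(r + sqrt(2))) = r + sqrt(2)
(3) = gcd((s - 7*sqrt(2))*(s + 5*sqrt(2)), (s - 7*sqrt(2))*(s + 3*sqrt(2))) = s - 7*sqrt(2)
(4) = gcd((y + 4)*(y + 6), (y - 3)*(y + 6)) = y + 6
(5) = u - 3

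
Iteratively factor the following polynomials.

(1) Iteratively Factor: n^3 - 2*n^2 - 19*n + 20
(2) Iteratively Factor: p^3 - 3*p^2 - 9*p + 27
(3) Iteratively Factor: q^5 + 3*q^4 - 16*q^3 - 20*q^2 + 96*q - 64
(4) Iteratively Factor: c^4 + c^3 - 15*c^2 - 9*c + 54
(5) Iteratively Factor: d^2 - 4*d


(1) = (n - 5)*(n^2 + 3*n - 4) = (n - 5)*(n - 1)*(n + 4)
(2) = (p - 3)*(p^2 - 9) = (p - 3)^2*(p + 3)
(3) = (q - 1)*(q^4 + 4*q^3 - 12*q^2 - 32*q + 64) = (q - 2)*(q - 1)*(q^3 + 6*q^2 - 32) = (q - 2)^2*(q - 1)*(q^2 + 8*q + 16) = (q - 2)^2*(q - 1)*(q + 4)*(q + 4)
(4) = (c + 3)*(c^3 - 2*c^2 - 9*c + 18) = (c + 3)^2*(c^2 - 5*c + 6) = (c - 2)*(c + 3)^2*(c - 3)
(5) = (d - 4)*(d)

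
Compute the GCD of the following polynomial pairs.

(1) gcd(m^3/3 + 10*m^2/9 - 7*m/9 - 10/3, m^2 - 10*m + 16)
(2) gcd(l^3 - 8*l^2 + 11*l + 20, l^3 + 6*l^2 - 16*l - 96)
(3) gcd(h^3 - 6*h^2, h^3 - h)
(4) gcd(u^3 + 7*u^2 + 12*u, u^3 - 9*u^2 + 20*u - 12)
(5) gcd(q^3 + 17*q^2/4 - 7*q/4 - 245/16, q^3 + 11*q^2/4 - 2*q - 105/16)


(1) = 1
(2) = l - 4
(3) = h
(4) = gcd(u*(u + 3)*(u + 4), (u - 6)*(u - 2)*(u - 1)) = 1
(5) = q + 5/2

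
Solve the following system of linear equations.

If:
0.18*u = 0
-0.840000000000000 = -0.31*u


Then:
No Solution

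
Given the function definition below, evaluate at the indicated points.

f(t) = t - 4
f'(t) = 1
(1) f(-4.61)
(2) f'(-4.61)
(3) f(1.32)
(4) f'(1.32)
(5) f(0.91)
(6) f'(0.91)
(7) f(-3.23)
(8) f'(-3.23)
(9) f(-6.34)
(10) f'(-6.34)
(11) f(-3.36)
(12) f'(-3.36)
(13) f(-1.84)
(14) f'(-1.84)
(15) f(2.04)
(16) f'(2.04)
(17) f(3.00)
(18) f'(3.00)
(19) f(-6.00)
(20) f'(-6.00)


(1) = -8.61
(2) = 1.00
(3) = -2.68
(4) = 1.00
(5) = -3.09
(6) = 1.00
(7) = -7.23
(8) = 1.00
(9) = -10.34
(10) = 1.00
(11) = -7.36
(12) = 1.00
(13) = -5.84
(14) = 1.00
(15) = -1.96
(16) = 1.00
(17) = -1.00
(18) = 1.00
(19) = -10.00
(20) = 1.00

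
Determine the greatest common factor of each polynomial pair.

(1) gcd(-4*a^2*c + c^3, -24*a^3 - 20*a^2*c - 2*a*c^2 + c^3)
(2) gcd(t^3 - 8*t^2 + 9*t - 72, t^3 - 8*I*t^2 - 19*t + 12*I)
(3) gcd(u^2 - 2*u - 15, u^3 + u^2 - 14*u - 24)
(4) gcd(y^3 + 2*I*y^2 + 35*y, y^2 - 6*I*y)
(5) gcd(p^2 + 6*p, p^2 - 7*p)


(1) = gcd(c*(-2*a + c)*(2*a + c), (-6*a + c)*(2*a + c)^2) = 2*a + c
(2) = gcd((t - 8)*(t - 3*I)*(t + 3*I), (t - 4*I)*(t - 3*I)*(t - I)) = t - 3*I
(3) = u + 3
(4) = y
(5) = gcd(p*(p + 6), p*(p - 7)) = p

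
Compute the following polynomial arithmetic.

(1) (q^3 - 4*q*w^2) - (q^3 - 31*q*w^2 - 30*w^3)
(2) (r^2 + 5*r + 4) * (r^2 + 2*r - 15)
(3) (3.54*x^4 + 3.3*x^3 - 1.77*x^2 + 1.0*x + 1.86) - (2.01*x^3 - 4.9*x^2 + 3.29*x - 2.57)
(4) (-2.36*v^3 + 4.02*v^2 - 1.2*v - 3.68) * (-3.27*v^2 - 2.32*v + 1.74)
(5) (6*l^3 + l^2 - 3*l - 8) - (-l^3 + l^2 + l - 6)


(1) = 27*q*w^2 + 30*w^3
(2) = r^4 + 7*r^3 - r^2 - 67*r - 60
(3) = 3.54*x^4 + 1.29*x^3 + 3.13*x^2 - 2.29*x + 4.43
(4) = 7.7172*v^5 - 7.6702*v^4 - 9.5088*v^3 + 21.8124*v^2 + 6.4496*v - 6.4032
(5) = 7*l^3 - 4*l - 2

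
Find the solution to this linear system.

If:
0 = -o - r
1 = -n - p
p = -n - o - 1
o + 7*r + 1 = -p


Then:
n = 0
o = 0
p = -1
r = 0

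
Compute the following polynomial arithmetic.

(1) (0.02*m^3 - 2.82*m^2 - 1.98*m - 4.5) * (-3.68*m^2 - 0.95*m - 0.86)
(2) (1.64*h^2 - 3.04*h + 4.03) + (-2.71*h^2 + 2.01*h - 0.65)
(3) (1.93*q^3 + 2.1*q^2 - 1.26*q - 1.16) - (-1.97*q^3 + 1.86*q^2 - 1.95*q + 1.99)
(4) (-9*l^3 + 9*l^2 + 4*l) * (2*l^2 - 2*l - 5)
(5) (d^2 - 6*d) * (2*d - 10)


(1) = -0.0736*m^5 + 10.3586*m^4 + 9.9482*m^3 + 20.8662*m^2 + 5.9778*m + 3.87
(2) = -1.07*h^2 - 1.03*h + 3.38
(3) = 3.9*q^3 + 0.24*q^2 + 0.69*q - 3.15
(4) = -18*l^5 + 36*l^4 + 35*l^3 - 53*l^2 - 20*l
(5) = 2*d^3 - 22*d^2 + 60*d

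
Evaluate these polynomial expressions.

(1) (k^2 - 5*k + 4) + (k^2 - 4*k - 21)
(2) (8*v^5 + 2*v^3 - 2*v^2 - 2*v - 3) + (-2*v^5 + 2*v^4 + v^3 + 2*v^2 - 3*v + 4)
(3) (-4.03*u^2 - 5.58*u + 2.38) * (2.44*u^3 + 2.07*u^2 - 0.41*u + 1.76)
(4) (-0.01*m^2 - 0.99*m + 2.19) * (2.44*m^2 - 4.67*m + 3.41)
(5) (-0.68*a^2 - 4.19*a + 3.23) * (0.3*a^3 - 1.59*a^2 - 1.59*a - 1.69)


(1) = 2*k^2 - 9*k - 17
(2) = 6*v^5 + 2*v^4 + 3*v^3 - 5*v + 1
(3) = -9.8332*u^5 - 21.9573*u^4 - 4.0911*u^3 + 0.1216*u^2 - 10.7966*u + 4.1888
(4) = -0.0244*m^4 - 2.3689*m^3 + 9.9328*m^2 - 13.6032*m + 7.4679
(5) = -0.204*a^5 - 0.1758*a^4 + 8.7123*a^3 + 2.6756*a^2 + 1.9454*a - 5.4587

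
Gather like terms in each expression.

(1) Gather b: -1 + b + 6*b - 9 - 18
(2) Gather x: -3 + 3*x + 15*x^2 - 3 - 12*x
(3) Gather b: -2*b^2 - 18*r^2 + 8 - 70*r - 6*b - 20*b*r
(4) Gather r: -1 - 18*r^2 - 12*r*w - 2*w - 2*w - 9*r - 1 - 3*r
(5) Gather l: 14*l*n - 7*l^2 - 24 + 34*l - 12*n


(1) = 7*b - 28
(2) = 15*x^2 - 9*x - 6
(3) = -2*b^2 + b*(-20*r - 6) - 18*r^2 - 70*r + 8
(4) = -18*r^2 + r*(-12*w - 12) - 4*w - 2
(5) = -7*l^2 + l*(14*n + 34) - 12*n - 24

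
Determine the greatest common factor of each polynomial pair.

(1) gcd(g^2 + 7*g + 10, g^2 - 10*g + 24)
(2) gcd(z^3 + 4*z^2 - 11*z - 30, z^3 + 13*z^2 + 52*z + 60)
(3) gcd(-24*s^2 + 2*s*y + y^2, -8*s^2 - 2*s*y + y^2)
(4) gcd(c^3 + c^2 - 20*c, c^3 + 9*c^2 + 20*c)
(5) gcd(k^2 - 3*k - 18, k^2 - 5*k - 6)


(1) = gcd((g + 2)*(g + 5), (g - 6)*(g - 4)) = 1
(2) = gcd((z - 3)*(z + 2)*(z + 5), (z + 2)*(z + 5)*(z + 6)) = z^2 + 7*z + 10
(3) = gcd((-4*s + y)*(6*s + y), (-4*s + y)*(2*s + y)) = -4*s + y
(4) = c^2 + 5*c
(5) = gcd((k - 6)*(k + 3), (k - 6)*(k + 1)) = k - 6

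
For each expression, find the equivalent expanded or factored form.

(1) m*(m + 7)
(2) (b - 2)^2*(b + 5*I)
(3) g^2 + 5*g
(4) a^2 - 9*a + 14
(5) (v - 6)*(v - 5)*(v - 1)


(1) = m^2 + 7*m
(2) = b^3 - 4*b^2 + 5*I*b^2 + 4*b - 20*I*b + 20*I
(3) = g*(g + 5)
(4) = (a - 7)*(a - 2)
(5) = v^3 - 12*v^2 + 41*v - 30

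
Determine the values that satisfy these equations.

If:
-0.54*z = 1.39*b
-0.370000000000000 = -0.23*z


Then:
b = -0.62
z = 1.61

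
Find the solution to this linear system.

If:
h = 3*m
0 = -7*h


Then:
h = 0
m = 0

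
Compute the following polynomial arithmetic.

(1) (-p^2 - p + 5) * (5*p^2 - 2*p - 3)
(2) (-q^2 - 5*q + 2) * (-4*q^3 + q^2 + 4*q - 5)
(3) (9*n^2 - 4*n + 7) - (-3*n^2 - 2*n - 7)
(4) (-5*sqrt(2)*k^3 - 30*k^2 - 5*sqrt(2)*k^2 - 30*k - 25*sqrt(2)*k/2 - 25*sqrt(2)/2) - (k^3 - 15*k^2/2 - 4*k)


(1) = -5*p^4 - 3*p^3 + 30*p^2 - 7*p - 15
(2) = 4*q^5 + 19*q^4 - 17*q^3 - 13*q^2 + 33*q - 10
(3) = 12*n^2 - 2*n + 14
(4) = -5*sqrt(2)*k^3 - k^3 - 45*k^2/2 - 5*sqrt(2)*k^2 - 26*k - 25*sqrt(2)*k/2 - 25*sqrt(2)/2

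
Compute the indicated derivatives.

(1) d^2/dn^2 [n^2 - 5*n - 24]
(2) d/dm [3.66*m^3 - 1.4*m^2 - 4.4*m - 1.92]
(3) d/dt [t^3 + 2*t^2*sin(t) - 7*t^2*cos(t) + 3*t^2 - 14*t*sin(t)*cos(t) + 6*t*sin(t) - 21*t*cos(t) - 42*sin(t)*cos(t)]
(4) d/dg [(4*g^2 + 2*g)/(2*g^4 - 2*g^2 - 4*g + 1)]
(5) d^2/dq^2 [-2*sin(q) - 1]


(1) = 2
(2) = 10.98*m^2 - 2.8*m - 4.4
(3) = 7*t^2*sin(t) + 2*t^2*cos(t) + 3*t^2 + 25*t*sin(t) - 8*t*cos(t) - 14*t*cos(2*t) + 6*t + 6*sin(t) - 7*sin(2*t) - 21*cos(t) - 42*cos(2*t)
(4) = 2*(4*g*(2*g + 1)*(-2*g^3 + g + 1) + (4*g + 1)*(2*g^4 - 2*g^2 - 4*g + 1))/(2*g^4 - 2*g^2 - 4*g + 1)^2
(5) = 2*sin(q)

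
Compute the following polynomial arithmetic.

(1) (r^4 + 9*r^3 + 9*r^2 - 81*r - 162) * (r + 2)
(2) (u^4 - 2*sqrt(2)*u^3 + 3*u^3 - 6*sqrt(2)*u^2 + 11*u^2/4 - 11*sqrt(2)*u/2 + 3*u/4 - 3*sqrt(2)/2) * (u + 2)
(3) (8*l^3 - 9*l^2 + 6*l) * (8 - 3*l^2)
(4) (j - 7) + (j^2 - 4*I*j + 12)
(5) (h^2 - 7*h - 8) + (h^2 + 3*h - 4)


(1) = r^5 + 11*r^4 + 27*r^3 - 63*r^2 - 324*r - 324
(2) = u^5 - 2*sqrt(2)*u^4 + 5*u^4 - 10*sqrt(2)*u^3 + 35*u^3/4 - 35*sqrt(2)*u^2/2 + 25*u^2/4 - 25*sqrt(2)*u/2 + 3*u/2 - 3*sqrt(2)
(3) = -24*l^5 + 27*l^4 + 46*l^3 - 72*l^2 + 48*l
(4) = j^2 + j - 4*I*j + 5
(5) = 2*h^2 - 4*h - 12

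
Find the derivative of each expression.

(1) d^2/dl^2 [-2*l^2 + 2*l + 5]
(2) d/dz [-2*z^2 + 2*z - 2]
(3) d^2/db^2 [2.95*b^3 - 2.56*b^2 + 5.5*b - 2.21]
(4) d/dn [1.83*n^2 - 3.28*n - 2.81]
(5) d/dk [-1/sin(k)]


(1) = -4
(2) = 2 - 4*z
(3) = 17.7*b - 5.12
(4) = 3.66*n - 3.28
(5) = cos(k)/sin(k)^2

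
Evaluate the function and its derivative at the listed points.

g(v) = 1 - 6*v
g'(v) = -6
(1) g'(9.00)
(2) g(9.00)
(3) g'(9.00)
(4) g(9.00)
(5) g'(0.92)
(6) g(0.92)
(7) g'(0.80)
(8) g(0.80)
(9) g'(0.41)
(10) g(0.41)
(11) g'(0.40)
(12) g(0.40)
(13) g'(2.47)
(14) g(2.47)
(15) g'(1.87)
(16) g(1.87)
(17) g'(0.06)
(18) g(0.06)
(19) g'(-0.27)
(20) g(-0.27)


(1) = -6.00
(2) = -53.00
(3) = -6.00
(4) = -53.00
(5) = -6.00
(6) = -4.52
(7) = -6.00
(8) = -3.80
(9) = -6.00
(10) = -1.46
(11) = -6.00
(12) = -1.40
(13) = -6.00
(14) = -13.82
(15) = -6.00
(16) = -10.22
(17) = -6.00
(18) = 0.64
(19) = -6.00
(20) = 2.62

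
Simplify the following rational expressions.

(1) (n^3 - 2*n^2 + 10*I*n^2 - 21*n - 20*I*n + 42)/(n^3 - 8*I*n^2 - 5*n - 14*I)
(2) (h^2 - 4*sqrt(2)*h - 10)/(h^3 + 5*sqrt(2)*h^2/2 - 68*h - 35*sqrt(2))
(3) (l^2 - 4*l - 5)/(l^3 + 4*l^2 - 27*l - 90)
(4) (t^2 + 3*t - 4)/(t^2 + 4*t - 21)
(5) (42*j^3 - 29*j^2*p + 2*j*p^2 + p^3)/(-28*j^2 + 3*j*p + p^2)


(1) = (n^3 + n^2*(-2 + 10*I) + n*(-21 - 20*I) + 42)/(n^3 - 8*I*n^2 - 5*n - 14*I)
(2) = (2*h + 2*sqrt(2))/(2*h^2 + 15*sqrt(2)*h + 14)
(3) = (l + 1)/(l^2 + 9*l + 18)
(4) = (t^2 + 3*t - 4)/(t^2 + 4*t - 21)
(5) = (6*j^2 - 5*j*p + p^2)/(-4*j + p)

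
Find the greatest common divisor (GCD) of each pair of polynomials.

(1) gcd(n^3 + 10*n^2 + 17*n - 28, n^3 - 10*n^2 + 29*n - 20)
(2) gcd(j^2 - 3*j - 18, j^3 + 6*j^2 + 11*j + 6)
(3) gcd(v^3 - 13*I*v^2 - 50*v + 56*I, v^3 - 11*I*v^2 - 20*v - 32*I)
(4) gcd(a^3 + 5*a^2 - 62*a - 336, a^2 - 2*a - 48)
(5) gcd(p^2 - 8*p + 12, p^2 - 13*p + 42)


(1) = n - 1
(2) = j + 3
(3) = gcd((v - 7*I)*(v - 4*I)*(v - 2*I), (v - 8*I)*(v - 4*I)*(v + I)) = v - 4*I
(4) = gcd((a - 8)*(a + 6)*(a + 7), (a - 8)*(a + 6)) = a^2 - 2*a - 48
(5) = p - 6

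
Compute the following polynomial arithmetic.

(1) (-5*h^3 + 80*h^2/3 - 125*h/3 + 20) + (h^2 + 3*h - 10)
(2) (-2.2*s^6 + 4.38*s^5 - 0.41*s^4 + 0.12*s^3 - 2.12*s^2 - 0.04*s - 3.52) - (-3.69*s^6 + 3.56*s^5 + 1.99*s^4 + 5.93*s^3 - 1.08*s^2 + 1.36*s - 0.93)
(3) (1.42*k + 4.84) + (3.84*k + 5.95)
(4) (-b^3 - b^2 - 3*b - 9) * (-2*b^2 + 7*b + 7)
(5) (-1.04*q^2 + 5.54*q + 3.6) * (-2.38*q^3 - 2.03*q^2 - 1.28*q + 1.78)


(1) = -5*h^3 + 83*h^2/3 - 116*h/3 + 10
(2) = 1.49*s^6 + 0.82*s^5 - 2.4*s^4 - 5.81*s^3 - 1.04*s^2 - 1.4*s - 2.59
(3) = 5.26*k + 10.79
(4) = 2*b^5 - 5*b^4 - 8*b^3 - 10*b^2 - 84*b - 63
(5) = 2.4752*q^5 - 11.074*q^4 - 18.483*q^3 - 16.2504*q^2 + 5.2532*q + 6.408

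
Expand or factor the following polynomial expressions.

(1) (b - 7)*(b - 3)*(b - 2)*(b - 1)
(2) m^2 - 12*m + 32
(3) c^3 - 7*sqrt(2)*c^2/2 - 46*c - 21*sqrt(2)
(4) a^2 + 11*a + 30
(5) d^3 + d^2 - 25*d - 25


(1) = b^4 - 13*b^3 + 53*b^2 - 83*b + 42
(2) = (m - 8)*(m - 4)
(3) = (c - 7*sqrt(2))*(c + sqrt(2)/2)*(c + 3*sqrt(2))
(4) = (a + 5)*(a + 6)
(5) = (d - 5)*(d + 1)*(d + 5)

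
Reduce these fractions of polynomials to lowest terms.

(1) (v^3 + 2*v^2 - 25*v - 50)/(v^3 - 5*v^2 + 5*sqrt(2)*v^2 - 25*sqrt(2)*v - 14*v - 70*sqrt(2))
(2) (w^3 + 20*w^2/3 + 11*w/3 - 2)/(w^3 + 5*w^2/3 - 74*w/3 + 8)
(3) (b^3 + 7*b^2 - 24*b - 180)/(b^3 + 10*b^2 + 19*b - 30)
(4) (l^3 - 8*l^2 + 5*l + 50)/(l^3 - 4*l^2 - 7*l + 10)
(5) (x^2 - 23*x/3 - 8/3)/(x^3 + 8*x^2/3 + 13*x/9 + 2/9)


(1) = (v^2 - 25)/(v^2 + v*(-7 + 5*sqrt(2)) - 35*sqrt(2))
(2) = (w + 1)/(w - 4)
(3) = (b^2 + b - 30)/(b^2 + 4*b - 5)
(4) = (l - 5)/(l - 1)
(5) = (3*x - 24)/(3*x^2 + 7*x + 2)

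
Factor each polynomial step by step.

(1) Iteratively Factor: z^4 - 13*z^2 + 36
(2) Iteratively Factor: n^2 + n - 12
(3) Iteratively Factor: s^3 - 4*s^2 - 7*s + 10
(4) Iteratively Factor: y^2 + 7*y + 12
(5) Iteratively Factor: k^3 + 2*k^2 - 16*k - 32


(1) = (z + 2)*(z^3 - 2*z^2 - 9*z + 18) = (z - 3)*(z + 2)*(z^2 + z - 6) = (z - 3)*(z - 2)*(z + 2)*(z + 3)
(2) = (n + 4)*(n - 3)
(3) = (s + 2)*(s^2 - 6*s + 5) = (s - 5)*(s + 2)*(s - 1)
(4) = (y + 4)*(y + 3)
(5) = (k + 4)*(k^2 - 2*k - 8) = (k + 2)*(k + 4)*(k - 4)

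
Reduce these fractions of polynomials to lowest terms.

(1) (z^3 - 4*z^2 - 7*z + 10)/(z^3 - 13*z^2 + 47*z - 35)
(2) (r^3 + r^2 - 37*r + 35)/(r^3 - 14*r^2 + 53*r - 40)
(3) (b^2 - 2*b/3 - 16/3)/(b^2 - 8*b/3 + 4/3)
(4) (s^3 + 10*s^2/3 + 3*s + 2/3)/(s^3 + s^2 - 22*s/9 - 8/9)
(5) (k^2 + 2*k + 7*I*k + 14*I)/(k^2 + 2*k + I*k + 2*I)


(1) = (z + 2)/(z - 7)
(2) = (r + 7)/(r - 8)
(3) = (3*b^2 - 2*b - 16)/(3*b^2 - 8*b + 4)
(4) = (3*s + 3)/(3*s - 4)
(5) = (k + 7*I)/(k + I)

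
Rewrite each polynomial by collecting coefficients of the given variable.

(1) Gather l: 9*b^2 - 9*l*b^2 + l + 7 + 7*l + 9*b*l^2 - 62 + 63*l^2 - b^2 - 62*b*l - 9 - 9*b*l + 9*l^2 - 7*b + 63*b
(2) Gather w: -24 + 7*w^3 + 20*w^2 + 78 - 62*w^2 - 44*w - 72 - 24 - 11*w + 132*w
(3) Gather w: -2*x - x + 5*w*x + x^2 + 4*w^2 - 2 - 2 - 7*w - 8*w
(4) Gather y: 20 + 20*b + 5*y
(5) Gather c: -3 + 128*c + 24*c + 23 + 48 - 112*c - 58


(1) = 8*b^2 + 56*b + l^2*(9*b + 72) + l*(-9*b^2 - 71*b + 8) - 64
(2) = 7*w^3 - 42*w^2 + 77*w - 42
(3) = 4*w^2 + w*(5*x - 15) + x^2 - 3*x - 4
(4) = 20*b + 5*y + 20
(5) = 40*c + 10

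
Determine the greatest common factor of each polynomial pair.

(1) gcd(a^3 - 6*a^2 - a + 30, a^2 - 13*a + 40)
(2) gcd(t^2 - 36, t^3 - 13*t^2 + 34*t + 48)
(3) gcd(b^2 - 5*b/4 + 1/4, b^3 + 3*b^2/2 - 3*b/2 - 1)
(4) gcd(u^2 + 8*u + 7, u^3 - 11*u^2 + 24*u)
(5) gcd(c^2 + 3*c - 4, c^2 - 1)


(1) = gcd((a - 5)*(a - 3)*(a + 2), (a - 8)*(a - 5)) = a - 5
(2) = gcd((t - 6)*(t + 6), (t - 8)*(t - 6)*(t + 1)) = t - 6
(3) = b - 1
(4) = 1
(5) = c - 1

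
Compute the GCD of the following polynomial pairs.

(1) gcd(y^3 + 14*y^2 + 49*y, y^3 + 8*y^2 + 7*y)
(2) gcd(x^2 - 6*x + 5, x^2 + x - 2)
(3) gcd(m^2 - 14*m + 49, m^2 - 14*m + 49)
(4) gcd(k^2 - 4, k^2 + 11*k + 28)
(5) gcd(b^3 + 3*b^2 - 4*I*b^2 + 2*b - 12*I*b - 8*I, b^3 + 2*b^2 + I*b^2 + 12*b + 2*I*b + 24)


(1) = gcd(y*(y + 7)^2, y*(y + 1)*(y + 7)) = y^2 + 7*y
(2) = gcd((x - 5)*(x - 1), (x - 1)*(x + 2)) = x - 1
(3) = m^2 - 14*m + 49
(4) = 1
(5) = gcd((b + 1)*(b + 2)*(b - 4*I), (b + 2)*(b - 3*I)*(b + 4*I)) = b + 2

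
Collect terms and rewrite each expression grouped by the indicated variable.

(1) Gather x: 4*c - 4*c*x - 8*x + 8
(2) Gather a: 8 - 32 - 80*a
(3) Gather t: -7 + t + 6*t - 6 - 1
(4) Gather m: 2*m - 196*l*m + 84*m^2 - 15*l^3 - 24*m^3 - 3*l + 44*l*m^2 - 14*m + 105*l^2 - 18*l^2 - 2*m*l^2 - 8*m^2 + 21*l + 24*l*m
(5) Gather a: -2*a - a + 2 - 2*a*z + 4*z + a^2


(1) = 4*c + x*(-4*c - 8) + 8
(2) = -80*a - 24
(3) = 7*t - 14
(4) = -15*l^3 + 87*l^2 + 18*l - 24*m^3 + m^2*(44*l + 76) + m*(-2*l^2 - 172*l - 12)
(5) = a^2 + a*(-2*z - 3) + 4*z + 2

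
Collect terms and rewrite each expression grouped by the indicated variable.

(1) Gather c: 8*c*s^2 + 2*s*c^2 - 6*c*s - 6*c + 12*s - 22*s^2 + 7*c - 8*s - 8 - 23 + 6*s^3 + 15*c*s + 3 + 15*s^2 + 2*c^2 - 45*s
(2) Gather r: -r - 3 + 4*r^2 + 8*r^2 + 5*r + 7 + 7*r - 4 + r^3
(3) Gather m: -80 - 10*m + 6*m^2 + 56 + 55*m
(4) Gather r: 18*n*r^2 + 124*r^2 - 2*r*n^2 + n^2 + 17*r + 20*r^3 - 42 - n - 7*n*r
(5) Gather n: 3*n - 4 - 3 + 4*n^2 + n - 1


(1) = c^2*(2*s + 2) + c*(8*s^2 + 9*s + 1) + 6*s^3 - 7*s^2 - 41*s - 28
(2) = r^3 + 12*r^2 + 11*r
(3) = 6*m^2 + 45*m - 24
(4) = n^2 - n + 20*r^3 + r^2*(18*n + 124) + r*(-2*n^2 - 7*n + 17) - 42
(5) = 4*n^2 + 4*n - 8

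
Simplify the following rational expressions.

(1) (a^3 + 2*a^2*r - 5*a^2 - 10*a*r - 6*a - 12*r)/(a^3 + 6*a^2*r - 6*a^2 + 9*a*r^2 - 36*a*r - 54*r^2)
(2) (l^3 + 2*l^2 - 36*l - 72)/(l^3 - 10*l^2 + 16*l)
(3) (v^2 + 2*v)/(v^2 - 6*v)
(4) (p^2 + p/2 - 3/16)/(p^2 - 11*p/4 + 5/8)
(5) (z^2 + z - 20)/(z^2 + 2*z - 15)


(1) = (a^2 + 2*a*r + a + 2*r)/(a^2 + 6*a*r + 9*r^2)
(2) = (l^3 + 2*l^2 - 36*l - 72)/(l^3 - 10*l^2 + 16*l)
(3) = (v + 2)/(v - 6)
(4) = (4*p + 3)/(4*p - 10)
(5) = (z - 4)/(z - 3)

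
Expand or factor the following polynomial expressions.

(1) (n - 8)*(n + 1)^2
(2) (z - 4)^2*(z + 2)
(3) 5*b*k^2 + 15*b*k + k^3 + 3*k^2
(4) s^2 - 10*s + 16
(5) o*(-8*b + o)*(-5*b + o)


(1) = n^3 - 6*n^2 - 15*n - 8
(2) = z^3 - 6*z^2 + 32
(3) = k*(5*b + k)*(k + 3)
(4) = (s - 8)*(s - 2)
(5) = 40*b^2*o - 13*b*o^2 + o^3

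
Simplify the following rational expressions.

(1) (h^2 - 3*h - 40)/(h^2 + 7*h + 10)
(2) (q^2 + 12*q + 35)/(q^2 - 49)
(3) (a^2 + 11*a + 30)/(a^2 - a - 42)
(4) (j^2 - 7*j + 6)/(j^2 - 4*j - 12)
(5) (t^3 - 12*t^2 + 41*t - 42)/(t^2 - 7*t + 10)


(1) = (h - 8)/(h + 2)
(2) = (q + 5)/(q - 7)
(3) = (a + 5)/(a - 7)
(4) = (j - 1)/(j + 2)
(5) = (t^2 - 10*t + 21)/(t - 5)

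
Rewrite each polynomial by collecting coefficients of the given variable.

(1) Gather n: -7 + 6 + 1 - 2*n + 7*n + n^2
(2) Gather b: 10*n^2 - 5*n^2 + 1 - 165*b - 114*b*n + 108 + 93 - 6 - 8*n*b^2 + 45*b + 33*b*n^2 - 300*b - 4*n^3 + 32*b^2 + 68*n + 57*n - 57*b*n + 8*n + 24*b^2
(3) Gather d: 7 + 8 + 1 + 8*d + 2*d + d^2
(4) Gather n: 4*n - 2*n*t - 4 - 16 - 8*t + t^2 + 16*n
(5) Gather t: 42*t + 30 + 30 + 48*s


(1) = n^2 + 5*n
(2) = b^2*(56 - 8*n) + b*(33*n^2 - 171*n - 420) - 4*n^3 + 5*n^2 + 133*n + 196
(3) = d^2 + 10*d + 16
(4) = n*(20 - 2*t) + t^2 - 8*t - 20
(5) = 48*s + 42*t + 60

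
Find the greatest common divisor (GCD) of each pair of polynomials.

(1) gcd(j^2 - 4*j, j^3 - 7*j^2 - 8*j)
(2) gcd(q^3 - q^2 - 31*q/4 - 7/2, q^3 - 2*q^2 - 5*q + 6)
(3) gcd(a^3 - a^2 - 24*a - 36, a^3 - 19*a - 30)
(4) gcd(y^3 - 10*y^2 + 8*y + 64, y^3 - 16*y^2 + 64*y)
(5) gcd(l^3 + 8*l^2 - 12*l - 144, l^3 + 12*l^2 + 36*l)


(1) = gcd(j*(j - 4), j*(j - 8)*(j + 1)) = j
(2) = q + 2
(3) = a^2 + 5*a + 6
(4) = gcd((y - 8)*(y - 4)*(y + 2), y*(y - 8)^2) = y - 8
(5) = l^2 + 12*l + 36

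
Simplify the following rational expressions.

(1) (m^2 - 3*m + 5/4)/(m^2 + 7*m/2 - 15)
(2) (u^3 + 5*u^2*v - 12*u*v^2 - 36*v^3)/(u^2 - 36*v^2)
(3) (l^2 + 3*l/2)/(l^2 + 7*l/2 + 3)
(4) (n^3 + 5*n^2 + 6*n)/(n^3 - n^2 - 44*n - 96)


(1) = (2*m - 1)/(2*m + 12)
(2) = (u^2 - u*v - 6*v^2)/(u - 6*v)
(3) = l/(l + 2)
(4) = (n^2 + 2*n)/(n^2 - 4*n - 32)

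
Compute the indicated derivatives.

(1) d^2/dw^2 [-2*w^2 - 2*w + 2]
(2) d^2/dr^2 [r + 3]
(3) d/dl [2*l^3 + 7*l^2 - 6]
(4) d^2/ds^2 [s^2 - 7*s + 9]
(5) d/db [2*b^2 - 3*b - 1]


(1) = -4
(2) = 0
(3) = 2*l*(3*l + 7)
(4) = 2
(5) = 4*b - 3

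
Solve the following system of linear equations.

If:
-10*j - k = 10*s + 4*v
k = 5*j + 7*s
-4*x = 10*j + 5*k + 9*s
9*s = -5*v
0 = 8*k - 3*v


Then:
j = 0
k = 0
s = 0
v = 0
x = 0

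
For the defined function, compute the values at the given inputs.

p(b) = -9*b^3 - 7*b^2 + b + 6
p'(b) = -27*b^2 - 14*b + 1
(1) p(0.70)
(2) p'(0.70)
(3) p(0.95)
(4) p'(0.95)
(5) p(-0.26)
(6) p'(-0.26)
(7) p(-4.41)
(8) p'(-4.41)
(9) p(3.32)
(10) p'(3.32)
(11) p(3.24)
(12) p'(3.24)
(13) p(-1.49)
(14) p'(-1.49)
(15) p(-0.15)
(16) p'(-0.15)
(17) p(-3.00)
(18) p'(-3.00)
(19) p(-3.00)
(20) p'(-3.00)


(1) = 0.18
(2) = -22.03
(3) = -7.08
(4) = -36.67
(5) = 5.42
(6) = 2.81
(7) = 637.35
(8) = -462.36
(9) = -397.19
(10) = -343.08
(11) = -370.35
(12) = -327.80
(13) = 18.74
(14) = -38.08
(15) = 5.72
(16) = 2.49
(17) = 183.00
(18) = -200.00
(19) = 183.00
(20) = -200.00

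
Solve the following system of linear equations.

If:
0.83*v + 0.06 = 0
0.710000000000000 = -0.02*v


Then:
No Solution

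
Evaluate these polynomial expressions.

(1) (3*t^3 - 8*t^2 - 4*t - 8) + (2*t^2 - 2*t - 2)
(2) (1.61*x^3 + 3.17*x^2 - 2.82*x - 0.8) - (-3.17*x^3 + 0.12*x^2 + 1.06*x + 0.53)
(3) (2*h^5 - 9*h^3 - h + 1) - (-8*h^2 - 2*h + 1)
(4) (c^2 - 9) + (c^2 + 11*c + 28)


(1) = 3*t^3 - 6*t^2 - 6*t - 10
(2) = 4.78*x^3 + 3.05*x^2 - 3.88*x - 1.33
(3) = 2*h^5 - 9*h^3 + 8*h^2 + h
(4) = 2*c^2 + 11*c + 19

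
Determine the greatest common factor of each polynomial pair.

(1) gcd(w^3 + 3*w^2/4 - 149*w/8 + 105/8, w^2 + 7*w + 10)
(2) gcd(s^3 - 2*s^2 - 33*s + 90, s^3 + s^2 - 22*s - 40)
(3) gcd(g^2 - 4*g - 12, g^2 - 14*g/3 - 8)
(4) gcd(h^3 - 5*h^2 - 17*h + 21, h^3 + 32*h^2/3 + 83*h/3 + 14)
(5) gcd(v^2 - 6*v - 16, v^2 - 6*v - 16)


(1) = w + 5
(2) = s - 5
(3) = gcd((g - 6)*(g + 2), (g - 6)*(g + 4/3)) = g - 6
(4) = gcd((h - 7)*(h - 1)*(h + 3), (h + 2/3)*(h + 3)*(h + 7)) = h + 3
(5) = gcd((v - 8)*(v + 2), (v - 8)*(v + 2)) = v^2 - 6*v - 16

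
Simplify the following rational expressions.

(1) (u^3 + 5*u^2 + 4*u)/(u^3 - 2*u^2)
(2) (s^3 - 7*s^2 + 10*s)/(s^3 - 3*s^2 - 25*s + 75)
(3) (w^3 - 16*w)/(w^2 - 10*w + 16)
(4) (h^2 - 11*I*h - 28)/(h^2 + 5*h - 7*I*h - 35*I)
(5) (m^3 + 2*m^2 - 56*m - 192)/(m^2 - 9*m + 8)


(1) = (u^2 + 5*u + 4)/(u^2 - 2*u)
(2) = (s^2 - 2*s)/(s^2 + 2*s - 15)
(3) = (w^3 - 16*w)/(w^2 - 10*w + 16)
(4) = (h - 4*I)/(h + 5)
(5) = (m^2 + 10*m + 24)/(m - 1)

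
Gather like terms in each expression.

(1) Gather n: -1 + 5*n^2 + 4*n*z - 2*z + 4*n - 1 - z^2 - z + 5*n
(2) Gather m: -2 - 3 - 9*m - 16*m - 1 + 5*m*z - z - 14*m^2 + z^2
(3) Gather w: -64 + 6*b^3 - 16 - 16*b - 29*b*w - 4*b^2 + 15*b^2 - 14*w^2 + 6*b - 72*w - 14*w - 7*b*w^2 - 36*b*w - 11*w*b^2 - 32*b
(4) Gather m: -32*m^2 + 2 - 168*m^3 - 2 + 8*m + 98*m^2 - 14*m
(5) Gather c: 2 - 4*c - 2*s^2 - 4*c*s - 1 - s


(1) = 5*n^2 + n*(4*z + 9) - z^2 - 3*z - 2
(2) = -14*m^2 + m*(5*z - 25) + z^2 - z - 6
(3) = 6*b^3 + 11*b^2 - 42*b + w^2*(-7*b - 14) + w*(-11*b^2 - 65*b - 86) - 80
(4) = -168*m^3 + 66*m^2 - 6*m
(5) = c*(-4*s - 4) - 2*s^2 - s + 1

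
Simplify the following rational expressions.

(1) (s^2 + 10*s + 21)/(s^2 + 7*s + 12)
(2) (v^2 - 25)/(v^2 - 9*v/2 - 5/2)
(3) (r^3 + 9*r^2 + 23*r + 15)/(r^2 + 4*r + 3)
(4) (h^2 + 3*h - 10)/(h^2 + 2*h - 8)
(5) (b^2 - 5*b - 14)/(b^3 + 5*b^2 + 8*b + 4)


(1) = (s + 7)/(s + 4)
(2) = (2*v + 10)/(2*v + 1)
(3) = r + 5
(4) = (h + 5)/(h + 4)
(5) = (b - 7)/(b^2 + 3*b + 2)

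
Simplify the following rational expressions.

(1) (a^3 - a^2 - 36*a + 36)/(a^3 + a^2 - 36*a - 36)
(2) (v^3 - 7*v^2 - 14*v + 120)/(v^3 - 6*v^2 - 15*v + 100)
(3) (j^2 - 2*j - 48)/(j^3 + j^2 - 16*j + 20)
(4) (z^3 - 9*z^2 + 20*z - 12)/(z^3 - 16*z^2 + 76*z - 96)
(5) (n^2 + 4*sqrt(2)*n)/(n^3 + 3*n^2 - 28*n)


(1) = (a - 1)/(a + 1)
(2) = (v - 6)/(v - 5)
(3) = (j^2 - 2*j - 48)/(j^3 + j^2 - 16*j + 20)
(4) = (z - 1)/(z - 8)
(5) = (n + 4*sqrt(2))/(n^2 + 3*n - 28)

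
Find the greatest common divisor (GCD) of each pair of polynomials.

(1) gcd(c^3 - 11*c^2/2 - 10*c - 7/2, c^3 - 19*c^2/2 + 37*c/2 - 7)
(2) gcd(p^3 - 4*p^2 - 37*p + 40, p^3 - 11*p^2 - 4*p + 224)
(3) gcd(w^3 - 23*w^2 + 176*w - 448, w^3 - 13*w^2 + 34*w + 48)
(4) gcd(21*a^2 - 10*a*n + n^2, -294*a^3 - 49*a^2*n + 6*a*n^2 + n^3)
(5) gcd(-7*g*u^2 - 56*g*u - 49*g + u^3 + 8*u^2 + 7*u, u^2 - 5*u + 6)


(1) = gcd((c - 7)*(c + 1/2)*(c + 1), (c - 7)*(c - 2)*(c - 1/2)) = c - 7
(2) = gcd((p - 8)*(p - 1)*(p + 5), (p - 8)*(p - 7)*(p + 4)) = p - 8
(3) = gcd((w - 8)^2*(w - 7), (w - 8)*(w - 6)*(w + 1)) = w - 8
(4) = 7*a - n
(5) = 1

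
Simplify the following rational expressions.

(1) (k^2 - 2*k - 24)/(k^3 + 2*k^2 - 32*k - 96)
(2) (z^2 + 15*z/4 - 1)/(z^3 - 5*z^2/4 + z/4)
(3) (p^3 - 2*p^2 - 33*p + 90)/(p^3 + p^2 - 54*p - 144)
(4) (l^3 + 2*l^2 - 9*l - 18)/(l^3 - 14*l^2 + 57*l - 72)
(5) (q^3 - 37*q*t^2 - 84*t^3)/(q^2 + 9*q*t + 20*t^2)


(1) = 1/(k + 4)
(2) = (z + 4)/(z^2 - z)
(3) = (p^2 - 8*p + 15)/(p^2 - 5*p - 24)
(4) = (l^2 + 5*l + 6)/(l^2 - 11*l + 24)
(5) = (q^2 - 4*q*t - 21*t^2)/(q + 5*t)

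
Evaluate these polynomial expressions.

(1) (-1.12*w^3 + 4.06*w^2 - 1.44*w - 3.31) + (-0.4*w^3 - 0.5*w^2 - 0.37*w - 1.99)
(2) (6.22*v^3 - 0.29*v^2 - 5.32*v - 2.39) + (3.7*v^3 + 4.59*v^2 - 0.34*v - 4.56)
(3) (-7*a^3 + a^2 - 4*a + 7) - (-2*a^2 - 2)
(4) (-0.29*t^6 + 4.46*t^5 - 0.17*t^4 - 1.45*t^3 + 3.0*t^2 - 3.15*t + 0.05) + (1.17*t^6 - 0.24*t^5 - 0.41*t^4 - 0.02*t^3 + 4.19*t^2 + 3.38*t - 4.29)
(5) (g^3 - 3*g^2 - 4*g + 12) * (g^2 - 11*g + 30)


(1) = -1.52*w^3 + 3.56*w^2 - 1.81*w - 5.3
(2) = 9.92*v^3 + 4.3*v^2 - 5.66*v - 6.95
(3) = -7*a^3 + 3*a^2 - 4*a + 9
(4) = 0.88*t^6 + 4.22*t^5 - 0.58*t^4 - 1.47*t^3 + 7.19*t^2 + 0.23*t - 4.24
(5) = g^5 - 14*g^4 + 59*g^3 - 34*g^2 - 252*g + 360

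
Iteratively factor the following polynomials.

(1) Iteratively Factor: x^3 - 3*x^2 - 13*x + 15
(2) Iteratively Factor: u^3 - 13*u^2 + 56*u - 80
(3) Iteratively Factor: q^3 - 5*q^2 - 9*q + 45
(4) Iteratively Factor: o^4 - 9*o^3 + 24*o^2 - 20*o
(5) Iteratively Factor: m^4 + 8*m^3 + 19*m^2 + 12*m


(1) = (x - 1)*(x^2 - 2*x - 15) = (x - 1)*(x + 3)*(x - 5)
(2) = (u - 5)*(u^2 - 8*u + 16) = (u - 5)*(u - 4)*(u - 4)
(3) = (q - 5)*(q^2 - 9) = (q - 5)*(q - 3)*(q + 3)
(4) = (o - 2)*(o^3 - 7*o^2 + 10*o) = (o - 2)^2*(o^2 - 5*o) = (o - 5)*(o - 2)^2*(o)
(5) = (m + 1)*(m^3 + 7*m^2 + 12*m) = m*(m + 1)*(m^2 + 7*m + 12) = m*(m + 1)*(m + 4)*(m + 3)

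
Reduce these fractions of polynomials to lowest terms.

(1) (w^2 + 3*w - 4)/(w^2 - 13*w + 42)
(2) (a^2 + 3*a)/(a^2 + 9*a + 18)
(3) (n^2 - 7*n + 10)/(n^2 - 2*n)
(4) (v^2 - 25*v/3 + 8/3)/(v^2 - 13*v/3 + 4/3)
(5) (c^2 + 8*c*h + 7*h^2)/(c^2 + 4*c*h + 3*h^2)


(1) = (w^2 + 3*w - 4)/(w^2 - 13*w + 42)
(2) = a/(a + 6)
(3) = (n - 5)/n
(4) = (v - 8)/(v - 4)
(5) = (c + 7*h)/(c + 3*h)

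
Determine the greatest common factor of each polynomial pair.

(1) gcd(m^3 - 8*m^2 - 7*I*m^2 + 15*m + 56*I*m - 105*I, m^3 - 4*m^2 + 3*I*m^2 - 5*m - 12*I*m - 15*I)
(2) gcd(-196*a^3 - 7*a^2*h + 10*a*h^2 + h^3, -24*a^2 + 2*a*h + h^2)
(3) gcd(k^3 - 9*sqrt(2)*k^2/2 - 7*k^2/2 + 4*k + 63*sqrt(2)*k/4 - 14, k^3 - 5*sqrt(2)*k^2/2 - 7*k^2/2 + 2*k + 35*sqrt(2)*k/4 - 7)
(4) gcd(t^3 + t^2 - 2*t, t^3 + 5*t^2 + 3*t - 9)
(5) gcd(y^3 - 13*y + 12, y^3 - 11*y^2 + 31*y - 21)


(1) = gcd((m - 5)*(m - 3)*(m - 7*I), (m - 5)*(m + 1)*(m + 3*I)) = m - 5
(2) = 4*a - h
(3) = gcd((k - 7/2)*(k - 4*sqrt(2))*(k - sqrt(2)/2), (k - 7/2)*(k - 2*sqrt(2))*(k - sqrt(2)/2)) = k^2 + k*(-7/2 - sqrt(2)/2) + 7*sqrt(2)/4
(4) = gcd(t*(t - 1)*(t + 2), (t - 1)*(t + 3)^2) = t - 1
(5) = y^2 - 4*y + 3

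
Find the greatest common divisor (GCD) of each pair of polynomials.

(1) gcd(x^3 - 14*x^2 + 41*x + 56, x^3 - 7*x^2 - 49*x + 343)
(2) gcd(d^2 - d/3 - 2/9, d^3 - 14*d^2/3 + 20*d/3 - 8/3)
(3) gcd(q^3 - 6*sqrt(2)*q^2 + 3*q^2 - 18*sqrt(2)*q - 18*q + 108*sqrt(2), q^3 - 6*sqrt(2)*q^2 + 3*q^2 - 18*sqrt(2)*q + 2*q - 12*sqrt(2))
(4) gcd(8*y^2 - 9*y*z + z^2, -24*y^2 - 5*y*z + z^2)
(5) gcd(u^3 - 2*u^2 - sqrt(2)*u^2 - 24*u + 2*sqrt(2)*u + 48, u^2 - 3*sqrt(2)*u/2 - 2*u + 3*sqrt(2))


(1) = gcd((x - 8)*(x - 7)*(x + 1), (x - 7)^2*(x + 7)) = x - 7
(2) = d - 2/3
(3) = gcd((q - 3)*(q + 6)*(q - 6*sqrt(2)), (q + 1)*(q + 2)*(q - 6*sqrt(2))) = q - 6*sqrt(2)
(4) = gcd((-8*y + z)*(-y + z), (-8*y + z)*(3*y + z)) = 8*y - z
(5) = gcd((u - 2)*(u - 4*sqrt(2))*(u + 3*sqrt(2)), (u - 2)*(u - 3*sqrt(2)/2)) = u - 2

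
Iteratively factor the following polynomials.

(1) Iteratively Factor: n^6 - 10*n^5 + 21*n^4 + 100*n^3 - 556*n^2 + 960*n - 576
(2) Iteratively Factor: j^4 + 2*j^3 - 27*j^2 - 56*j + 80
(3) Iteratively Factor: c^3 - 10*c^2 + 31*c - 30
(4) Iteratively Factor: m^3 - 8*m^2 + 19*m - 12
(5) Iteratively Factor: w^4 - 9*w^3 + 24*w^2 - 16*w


(1) = (n - 2)*(n^5 - 8*n^4 + 5*n^3 + 110*n^2 - 336*n + 288) = (n - 2)*(n + 4)*(n^4 - 12*n^3 + 53*n^2 - 102*n + 72) = (n - 2)^2*(n + 4)*(n^3 - 10*n^2 + 33*n - 36) = (n - 4)*(n - 2)^2*(n + 4)*(n^2 - 6*n + 9) = (n - 4)*(n - 3)*(n - 2)^2*(n + 4)*(n - 3)
(2) = (j - 1)*(j^3 + 3*j^2 - 24*j - 80) = (j - 1)*(j + 4)*(j^2 - j - 20) = (j - 1)*(j + 4)^2*(j - 5)
(3) = (c - 2)*(c^2 - 8*c + 15) = (c - 5)*(c - 2)*(c - 3)
(4) = (m - 1)*(m^2 - 7*m + 12) = (m - 4)*(m - 1)*(m - 3)
(5) = (w - 1)*(w^3 - 8*w^2 + 16*w) = (w - 4)*(w - 1)*(w^2 - 4*w) = (w - 4)^2*(w - 1)*(w)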